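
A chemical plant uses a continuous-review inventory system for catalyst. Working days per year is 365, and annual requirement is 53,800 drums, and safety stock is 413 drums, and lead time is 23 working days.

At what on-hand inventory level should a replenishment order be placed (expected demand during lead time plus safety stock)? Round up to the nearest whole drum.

Daily demand d = 53,800 / 365 = 147.397 drums/day
Demand during lead time = 147.397 × 23 = 3,390.14
Reorder point = 3,390.14 + 413 = 3,803.14 → round up

3,804 drums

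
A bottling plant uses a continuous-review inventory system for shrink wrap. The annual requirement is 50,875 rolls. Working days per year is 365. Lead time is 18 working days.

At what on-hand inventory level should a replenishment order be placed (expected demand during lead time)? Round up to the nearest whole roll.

Daily demand d = 50,875 / 365 = 139.384 rolls/day
Demand during lead time = 139.384 × 18 = 2,508.90
Reorder point = 2,508.90 → round up

2,509 rolls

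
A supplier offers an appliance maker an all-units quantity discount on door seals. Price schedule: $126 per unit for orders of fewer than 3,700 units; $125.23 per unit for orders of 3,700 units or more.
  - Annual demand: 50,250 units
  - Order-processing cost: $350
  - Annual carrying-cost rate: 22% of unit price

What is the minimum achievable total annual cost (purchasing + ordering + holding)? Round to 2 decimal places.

$6,348,529.49

H₁ = 22%×$126 = $27.7200;  H₂ = 22%×$125.23 = $27.5506
EOQ₁ = √(2×50,250×350/27.7200) = 1,126.47  (< 3,700, feasible at tier 1)
EOQ₂ = √(2×50,250×350/27.5506) = 1,129.93  (< 3,700 → use Q = 3,700 at tier-2 price)
TC(tier 1 (EOQ₁), Q≈1,126.5) = $6,362,725.81
TC(tier 2, Q≈3,700.0) = $6,348,529.49
Minimum at tier 2: $6,348,529.49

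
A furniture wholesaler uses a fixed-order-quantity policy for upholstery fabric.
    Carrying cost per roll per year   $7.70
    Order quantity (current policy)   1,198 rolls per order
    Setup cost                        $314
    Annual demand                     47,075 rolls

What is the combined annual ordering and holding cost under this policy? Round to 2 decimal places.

$16,950.82

Orders/yr = 47,075/1,198 = 39.295; ordering cost = 39.295 × $314 = $12,338.52
Average inventory = 1,198/2 = 599; holding cost = 599 × $7.7 = $4,612.30
Total = $12,338.52 + $4,612.30 = $16,950.82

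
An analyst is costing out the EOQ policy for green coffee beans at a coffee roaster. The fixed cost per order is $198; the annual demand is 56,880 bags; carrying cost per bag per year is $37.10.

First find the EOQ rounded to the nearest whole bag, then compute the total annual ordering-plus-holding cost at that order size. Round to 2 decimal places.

Q* = √(2·D·S / H) = √(2·56,880·198 / 37.1) = √607,128.8 ≈ 779.18 → Q = 779 bags
Annual ordering cost = (D/Q)·S = (56,880/779) × 198 = $14,457.30
Annual holding cost  = (Q/2)·H = (779/2) × 37.1 = $14,450.45
Total = $14,457.30 + $14,450.45 = $28,907.75

$28,907.75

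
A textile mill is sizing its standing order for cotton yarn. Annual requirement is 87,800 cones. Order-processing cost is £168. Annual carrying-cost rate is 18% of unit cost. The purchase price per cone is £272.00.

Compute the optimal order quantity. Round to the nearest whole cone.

H = i·C = 0.18 × £272 = £48.9600 per cone-year
2DS/H = 2·87,800·168/48.96 = 602,549.02
EOQ = √602,549.02 ≈ 776.24

776 cones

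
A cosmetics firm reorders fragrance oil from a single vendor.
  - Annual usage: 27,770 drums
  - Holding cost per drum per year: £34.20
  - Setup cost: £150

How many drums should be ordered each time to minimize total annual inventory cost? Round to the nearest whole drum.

Q* = √(2·D·S / H) = √(2·27,770·150 / 34.2) = √243,596.5 ≈ 493.55

494 drums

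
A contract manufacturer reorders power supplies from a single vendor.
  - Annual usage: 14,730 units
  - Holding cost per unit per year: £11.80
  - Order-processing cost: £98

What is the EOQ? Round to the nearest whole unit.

Optimal lot size Q* = (2 × 14,730 × £98 / £11.8)^½ ≈ 494.64

495 units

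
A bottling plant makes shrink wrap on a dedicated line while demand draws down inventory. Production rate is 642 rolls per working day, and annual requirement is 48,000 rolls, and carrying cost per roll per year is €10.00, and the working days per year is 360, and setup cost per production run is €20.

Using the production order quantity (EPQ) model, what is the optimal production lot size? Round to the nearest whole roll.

d = 48,000/360 = 133.3333 rolls/day;  effective holding cost H(1 − d/p) = 10·(1 − 133.3333/642) = 7.92316
Q* = √(2DS / H_eff) = √(2·48,000·20 / 7.92316) ≈ 492.27

492 rolls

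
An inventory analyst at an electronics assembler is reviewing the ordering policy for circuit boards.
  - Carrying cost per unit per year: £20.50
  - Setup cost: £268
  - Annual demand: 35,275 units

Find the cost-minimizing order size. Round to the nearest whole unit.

2DS/H = 2·35,275·268/20.5 = 922,312.20
EOQ = √922,312.20 ≈ 960.37

960 units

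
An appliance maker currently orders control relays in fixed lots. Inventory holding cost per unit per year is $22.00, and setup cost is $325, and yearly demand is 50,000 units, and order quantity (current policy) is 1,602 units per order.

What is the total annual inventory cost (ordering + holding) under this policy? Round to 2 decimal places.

Orders/yr = 50,000/1,602 = 31.211; ordering cost = 31.211 × $325 = $10,143.57
Average inventory = 1,602/2 = 801; holding cost = 801 × $22 = $17,622.00
Total = $10,143.57 + $17,622.00 = $27,765.57

$27,765.57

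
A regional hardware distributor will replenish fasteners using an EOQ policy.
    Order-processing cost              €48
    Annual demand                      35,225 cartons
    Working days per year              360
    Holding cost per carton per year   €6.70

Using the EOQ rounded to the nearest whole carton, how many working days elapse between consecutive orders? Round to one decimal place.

7.3 days

EOQ = √(2DS/H) = √(2 × 35,225 × 48 / 6.7)
    = √(504,716.42) ≈ 710.43 → Q = 710 cartons
T = Q/D × 360 days = 710/35,225 × 360 = 7.256 days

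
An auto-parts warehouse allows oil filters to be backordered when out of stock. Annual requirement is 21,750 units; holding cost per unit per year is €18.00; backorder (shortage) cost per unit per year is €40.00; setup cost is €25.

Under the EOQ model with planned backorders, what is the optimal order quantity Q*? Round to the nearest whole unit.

296 units

Q* = √(2DS/H) · √((H + b)/b)
   = √(2 × 21,750 × 25 / 18) · √((18 + 40) / 40)
   = 245.798 × 1.2042 ≈ 295.98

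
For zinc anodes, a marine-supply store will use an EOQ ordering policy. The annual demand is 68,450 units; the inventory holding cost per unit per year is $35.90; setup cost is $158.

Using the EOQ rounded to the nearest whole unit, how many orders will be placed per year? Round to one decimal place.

2DS/H = 2·68,450·158/35.9 = 602,512.53
EOQ = √602,512.53 ≈ 776.22 → Q = 776
Orders per year = D/Q = 68,450 / 776 = 88.209

88.2 orders per year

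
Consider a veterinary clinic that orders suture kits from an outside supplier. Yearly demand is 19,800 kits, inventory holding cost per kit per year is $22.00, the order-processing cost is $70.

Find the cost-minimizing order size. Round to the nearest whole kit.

Optimal lot size Q* = (2 × 19,800 × $70 / $22)^½ ≈ 354.96

355 kits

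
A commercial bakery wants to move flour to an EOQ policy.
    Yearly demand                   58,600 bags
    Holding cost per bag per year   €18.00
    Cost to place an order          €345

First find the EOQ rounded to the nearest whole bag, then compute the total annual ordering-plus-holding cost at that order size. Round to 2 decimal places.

€26,977.99

EOQ = √(2DS/H) = √(2 × 58,600 × 345 / 18)
    = √(2,246,333.33) ≈ 1,498.78 → Q = 1,499 bags
Orders/yr = 58,600/1,499 = 39.093; ordering cost = 39.093 × €345 = €13,486.99
Average inventory = 1,499/2 = 749.5; holding cost = 749.5 × €18 = €13,491.00
Total = €13,486.99 + €13,491.00 = €26,977.99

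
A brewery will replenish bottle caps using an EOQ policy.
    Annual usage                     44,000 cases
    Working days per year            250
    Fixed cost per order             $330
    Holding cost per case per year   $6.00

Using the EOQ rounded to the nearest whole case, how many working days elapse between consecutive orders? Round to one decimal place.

12.5 days

Optimal lot size Q* = (2 × 44,000 × $330 / $6)^½ ≈ 2,200.00 → Q = 2,200 cases
Cycle time = (working days × Q)/D = (250 × 2,200) / 44,000 = 12.500 days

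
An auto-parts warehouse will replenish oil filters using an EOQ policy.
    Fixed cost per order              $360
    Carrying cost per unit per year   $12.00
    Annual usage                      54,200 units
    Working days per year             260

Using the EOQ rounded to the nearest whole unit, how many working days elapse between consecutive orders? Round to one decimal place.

Optimal lot size Q* = (2 × 54,200 × $360 / $12)^½ ≈ 1,803.33 → Q = 1,803 units
T = Q/D × 260 days = 1,803/54,200 × 260 = 8.649 days

8.6 days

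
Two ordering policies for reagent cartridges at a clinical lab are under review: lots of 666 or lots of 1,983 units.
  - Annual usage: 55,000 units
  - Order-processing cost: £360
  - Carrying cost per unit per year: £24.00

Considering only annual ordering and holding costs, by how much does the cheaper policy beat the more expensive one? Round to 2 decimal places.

£3,940.86

Annual cost at Q: ordering D·S/Q plus holding Q·H/2.
TC(666) = (55,000/666)×360 + (666/2)×24 = £37,721.73
TC(1,983) = (55,000/1,983)×360 + (1,983/2)×24 = £33,780.87
|ΔTC| = |£37,721.73 − £33,780.87| = £3,940.86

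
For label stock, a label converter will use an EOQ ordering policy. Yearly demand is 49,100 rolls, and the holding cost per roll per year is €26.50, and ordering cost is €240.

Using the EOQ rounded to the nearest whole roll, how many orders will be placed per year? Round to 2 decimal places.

52.07 orders per year

2DS/H = 2·49,100·240/26.5 = 889,358.49
EOQ = √889,358.49 ≈ 943.06 → Q = 943
Orders per year = D/Q = 49,100 / 943 = 52.068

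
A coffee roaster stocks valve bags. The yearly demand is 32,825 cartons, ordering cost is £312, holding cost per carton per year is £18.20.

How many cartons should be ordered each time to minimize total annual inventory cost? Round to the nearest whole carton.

1,061 cartons

2DS/H = 2·32,825·312/18.2 = 1,125,428.57
EOQ = √1,125,428.57 ≈ 1,060.86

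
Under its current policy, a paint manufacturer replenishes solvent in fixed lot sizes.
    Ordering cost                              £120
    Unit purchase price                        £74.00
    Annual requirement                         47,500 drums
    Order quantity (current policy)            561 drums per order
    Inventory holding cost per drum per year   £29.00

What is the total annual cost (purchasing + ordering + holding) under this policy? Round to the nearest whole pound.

Ordering: D/Q × S = 47,500/561 × £120 = £10,160.43
Holding:  Q/2 × H = 561/2 × £29 = £8,134.50
Purchase cost = D·C = 47,500 × 74 = £3,515,000.00
Total = £10,160.43 + £8,134.50 + £3,515,000.00 = £3,533,294.93

£3,533,295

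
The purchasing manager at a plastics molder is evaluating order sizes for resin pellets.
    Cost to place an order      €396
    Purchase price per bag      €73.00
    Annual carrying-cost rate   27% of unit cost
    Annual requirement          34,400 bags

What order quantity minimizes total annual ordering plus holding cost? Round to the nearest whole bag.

H = i·C = 0.27 × €73 = €19.7100 per bag-year
Optimal lot size Q* = (2 × 34,400 × €396 / €19.71)^½ ≈ 1,175.71

1,176 bags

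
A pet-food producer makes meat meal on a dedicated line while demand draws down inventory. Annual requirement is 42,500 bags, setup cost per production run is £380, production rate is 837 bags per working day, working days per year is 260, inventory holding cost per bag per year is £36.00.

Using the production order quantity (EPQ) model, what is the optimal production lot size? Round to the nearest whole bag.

Daily demand d = 42,500/260 = 163.462; p = 837; 1 − d/p = 0.80471
EPQ = √(2DS / (H(1 − d/p)))
    = √(2 × 42,500 × 380 / (36 × 0.80471)) ≈ 1,055.92

1,056 bags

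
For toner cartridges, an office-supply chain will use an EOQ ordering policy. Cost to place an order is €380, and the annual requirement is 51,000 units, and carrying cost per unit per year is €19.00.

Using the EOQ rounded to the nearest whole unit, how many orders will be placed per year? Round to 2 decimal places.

2DS/H = 2·51,000·380/19 = 2,040,000.00
EOQ = √2,040,000.00 ≈ 1,428.29 → Q = 1,428
N = D/Q = 51,000/1,428 ≈ 35.714 orders/yr

35.71 orders per year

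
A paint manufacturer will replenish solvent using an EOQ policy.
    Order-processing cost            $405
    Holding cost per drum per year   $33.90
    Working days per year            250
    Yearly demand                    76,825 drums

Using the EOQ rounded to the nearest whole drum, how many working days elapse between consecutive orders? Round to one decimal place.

EOQ = √(2DS/H) = √(2 × 76,825 × 405 / 33.9)
    = √(1,835,641.59) ≈ 1,354.86 → Q = 1,355 drums
Cycle time = (working days × Q)/D = (250 × 1,355) / 76,825 = 4.409 days

4.4 days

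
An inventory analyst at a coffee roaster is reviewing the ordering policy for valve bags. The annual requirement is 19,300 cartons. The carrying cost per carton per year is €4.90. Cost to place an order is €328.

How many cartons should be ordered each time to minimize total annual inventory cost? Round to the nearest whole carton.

EOQ = √(2DS/H) = √(2 × 19,300 × 328 / 4.9)
    = √(2,583,836.73) ≈ 1,607.43

1,607 cartons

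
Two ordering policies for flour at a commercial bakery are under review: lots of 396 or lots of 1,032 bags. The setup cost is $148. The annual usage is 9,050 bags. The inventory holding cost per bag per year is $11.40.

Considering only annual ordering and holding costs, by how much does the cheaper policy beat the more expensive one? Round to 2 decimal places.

TC(Q) = (D/Q)S + (Q/2)H
TC(396) = (9,050/396)×148 + (396/2)×11.4 = $5,639.52
TC(1,032) = (9,050/1,032)×148 + (1,032/2)×11.4 = $7,180.27
Cheaper: Q = 396.  Difference = $1,540.74

$1,540.74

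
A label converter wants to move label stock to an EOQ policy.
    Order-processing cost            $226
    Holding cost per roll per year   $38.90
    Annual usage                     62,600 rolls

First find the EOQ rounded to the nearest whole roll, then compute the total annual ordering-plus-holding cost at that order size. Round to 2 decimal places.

$33,176.55

2DS/H = 2·62,600·226/38.9 = 727,383.03
EOQ = √727,383.03 ≈ 852.87 → Q = 853 rolls
Ordering: D/Q × S = 62,600/853 × $226 = $16,585.70
Holding:  Q/2 × H = 853/2 × $38.9 = $16,590.85
Total = $16,585.70 + $16,590.85 = $33,176.55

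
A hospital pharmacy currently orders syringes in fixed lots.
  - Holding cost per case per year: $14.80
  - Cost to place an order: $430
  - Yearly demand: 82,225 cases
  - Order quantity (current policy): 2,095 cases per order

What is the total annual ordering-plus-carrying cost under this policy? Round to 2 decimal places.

Annual ordering cost = (D/Q)·S = (82,225/2,095) × 430 = $16,876.73
Annual holding cost  = (Q/2)·H = (2,095/2) × 14.8 = $15,503.00
Total = $16,876.73 + $15,503.00 = $32,379.73

$32,379.73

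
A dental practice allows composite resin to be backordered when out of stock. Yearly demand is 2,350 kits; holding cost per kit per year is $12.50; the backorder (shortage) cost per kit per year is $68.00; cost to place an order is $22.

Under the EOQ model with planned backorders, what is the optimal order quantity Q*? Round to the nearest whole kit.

Basic EOQ = √(2·2,350·22/12.5) = 90.951
Backorder adjustment √((H+b)/b) = √((12.5+68)/68) = 1.0880
Q* = 90.951 × 1.0880 ≈ 98.96

99 kits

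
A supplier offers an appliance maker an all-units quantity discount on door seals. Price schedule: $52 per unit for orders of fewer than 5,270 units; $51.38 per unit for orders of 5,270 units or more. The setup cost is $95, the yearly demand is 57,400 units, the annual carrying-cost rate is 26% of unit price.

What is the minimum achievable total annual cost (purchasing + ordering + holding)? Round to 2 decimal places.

H₁ = 26%×$52 = $13.5200;  H₂ = 26%×$51.38 = $13.3588
EOQ₁ = √(2×57,400×95/13.5200) = 898.14  (< 5,270, feasible at tier 1)
EOQ₂ = √(2×57,400×95/13.3588) = 903.54  (< 5,270 → use Q = 5,270 at tier-2 price)
TC(tier 1 (EOQ₁), Q≈898.1) = $2,996,942.86
TC(tier 2, Q≈5,270.0) = $2,985,447.16
Minimum at tier 2: $2,985,447.16

$2,985,447.16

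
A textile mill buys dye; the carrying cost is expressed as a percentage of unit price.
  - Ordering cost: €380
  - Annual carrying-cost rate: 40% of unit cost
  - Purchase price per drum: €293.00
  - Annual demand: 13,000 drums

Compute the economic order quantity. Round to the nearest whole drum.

Holding cost per drum per year: H = 40% × €293 = €117.2000
Q* = √(2·D·S / H) = √(2·13,000·380 / 117.2) = √84,300.3 ≈ 290.35

290 drums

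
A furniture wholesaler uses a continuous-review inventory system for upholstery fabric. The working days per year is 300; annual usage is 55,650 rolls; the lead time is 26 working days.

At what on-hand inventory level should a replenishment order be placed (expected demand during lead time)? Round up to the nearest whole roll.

4,823 rolls

Daily demand d = 55,650 / 300 = 185.500 rolls/day
Demand during lead time = 185.500 × 26 = 4,823.00
Reorder point = 4,823.00 → round up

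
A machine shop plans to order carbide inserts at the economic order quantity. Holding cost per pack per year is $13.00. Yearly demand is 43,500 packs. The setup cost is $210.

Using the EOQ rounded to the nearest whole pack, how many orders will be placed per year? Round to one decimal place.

Optimal lot size Q* = (2 × 43,500 × $210 / $13)^½ ≈ 1,185.49 → Q = 1,185
N = D/Q = 43,500/1,185 ≈ 36.709 orders/yr

36.7 orders per year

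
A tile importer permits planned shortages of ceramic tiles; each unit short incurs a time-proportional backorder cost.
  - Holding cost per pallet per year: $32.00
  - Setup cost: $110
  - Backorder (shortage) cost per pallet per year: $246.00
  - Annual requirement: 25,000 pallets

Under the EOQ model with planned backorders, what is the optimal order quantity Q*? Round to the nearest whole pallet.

441 pallets

Q* = √(2DS/H) · √((H + b)/b)
   = √(2 × 25,000 × 110 / 32) · √((32 + 246) / 246)
   = 414.578 × 1.0631 ≈ 440.72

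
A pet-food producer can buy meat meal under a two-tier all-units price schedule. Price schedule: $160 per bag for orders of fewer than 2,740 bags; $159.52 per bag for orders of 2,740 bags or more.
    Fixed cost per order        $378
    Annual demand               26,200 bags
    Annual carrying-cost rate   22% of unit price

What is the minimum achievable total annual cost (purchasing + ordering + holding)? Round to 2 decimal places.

$4,218,404.80

H₁ = 22%×$160 = $35.2000;  H₂ = 22%×$159.52 = $35.0944
EOQ₁ = √(2×26,200×378/35.2000) = 750.14  (< 2,740, feasible at tier 1)
EOQ₂ = √(2×26,200×378/35.0944) = 751.26  (< 2,740 → use Q = 2,740 at tier-2 price)
TC(tier 1 (EOQ₁), Q≈750.1) = $4,218,404.80
TC(tier 2, Q≈2,740.0) = $4,231,117.78
Minimum at tier 1 (EOQ₁): $4,218,404.80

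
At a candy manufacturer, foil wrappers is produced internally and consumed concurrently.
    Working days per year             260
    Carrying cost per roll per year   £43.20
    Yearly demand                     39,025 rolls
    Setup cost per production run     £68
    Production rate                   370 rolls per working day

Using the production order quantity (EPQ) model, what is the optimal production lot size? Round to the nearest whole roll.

455 rolls

Daily demand d = 39,025/260 = 150.096; p = 370; 1 − d/p = 0.59433
EPQ = √(2DS / (H(1 − d/p)))
    = √(2 × 39,025 × 68 / (43.2 × 0.59433)) ≈ 454.66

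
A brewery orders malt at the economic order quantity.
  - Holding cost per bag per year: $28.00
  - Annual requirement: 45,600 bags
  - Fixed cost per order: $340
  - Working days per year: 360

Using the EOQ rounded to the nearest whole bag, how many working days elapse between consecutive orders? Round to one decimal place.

8.3 days

EOQ = √(2DS/H) = √(2 × 45,600 × 340 / 28)
    = √(1,107,428.57) ≈ 1,052.34 → Q = 1,052 bags
Days between orders = 360 / (D/Q) = 360 / 43.346 ≈ 8.305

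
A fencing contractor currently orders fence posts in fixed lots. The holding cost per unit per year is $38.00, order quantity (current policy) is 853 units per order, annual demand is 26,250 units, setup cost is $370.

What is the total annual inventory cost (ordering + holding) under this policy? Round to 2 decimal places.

$27,593.28

Ordering: D/Q × S = 26,250/853 × $370 = $11,386.28
Holding:  Q/2 × H = 853/2 × $38 = $16,207.00
Total = $11,386.28 + $16,207.00 = $27,593.28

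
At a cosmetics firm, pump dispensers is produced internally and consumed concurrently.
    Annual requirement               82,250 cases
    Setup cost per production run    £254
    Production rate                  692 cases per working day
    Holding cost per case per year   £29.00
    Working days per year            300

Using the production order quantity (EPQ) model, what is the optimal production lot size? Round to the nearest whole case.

1,545 cases

d = 82,250/300 = 274.1667 cases/day;  effective holding cost H(1 − d/p) = 29·(1 − 274.1667/692) = 17.51036
Q* = √(2DS / H_eff) = √(2·82,250·254 / 17.51036) ≈ 1,544.73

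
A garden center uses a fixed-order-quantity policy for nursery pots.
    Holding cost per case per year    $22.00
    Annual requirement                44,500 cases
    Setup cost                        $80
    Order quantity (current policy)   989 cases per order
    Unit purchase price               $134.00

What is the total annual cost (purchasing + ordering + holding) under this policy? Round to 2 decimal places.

Ordering: D/Q × S = 44,500/989 × $80 = $3,599.60
Holding:  Q/2 × H = 989/2 × $22 = $10,879.00
Purchase cost = D·C = 44,500 × 134 = $5,963,000.00
Total = $3,599.60 + $10,879.00 + $5,963,000.00 = $5,977,478.60

$5,977,478.60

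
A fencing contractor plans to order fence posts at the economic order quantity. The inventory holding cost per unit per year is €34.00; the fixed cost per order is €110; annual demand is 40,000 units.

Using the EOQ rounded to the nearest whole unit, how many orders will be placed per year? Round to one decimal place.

Q* = √(2·D·S / H) = √(2·40,000·110 / 34) = √258,823.5 ≈ 508.75 → Q = 509
Orders per year = D/Q = 40,000 / 509 = 78.585

78.6 orders per year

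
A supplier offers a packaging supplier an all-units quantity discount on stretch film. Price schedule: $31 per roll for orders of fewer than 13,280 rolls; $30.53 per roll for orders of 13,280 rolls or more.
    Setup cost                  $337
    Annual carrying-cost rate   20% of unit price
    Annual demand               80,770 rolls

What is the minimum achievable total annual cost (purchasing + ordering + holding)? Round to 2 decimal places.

$2,508,501.60

H₁ = 20%×$31 = $6.2000;  H₂ = 20%×$30.53 = $6.1060
EOQ₁ = √(2×80,770×337/6.2000) = 2,963.19  (< 13,280, feasible at tier 1)
EOQ₂ = √(2×80,770×337/6.1060) = 2,985.91  (< 13,280 → use Q = 13,280 at tier-2 price)
TC(tier 1 (EOQ₁), Q≈2,963.2) = $2,522,241.76
TC(tier 2, Q≈13,280.0) = $2,508,501.60
Minimum at tier 2: $2,508,501.60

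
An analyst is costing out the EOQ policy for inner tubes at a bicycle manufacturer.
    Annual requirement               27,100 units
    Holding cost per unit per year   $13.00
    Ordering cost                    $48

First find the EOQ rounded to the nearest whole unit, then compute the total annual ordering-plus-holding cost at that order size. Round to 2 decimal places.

2DS/H = 2·27,100·48/13 = 200,123.08
EOQ = √200,123.08 ≈ 447.35 → Q = 447 units
Annual ordering cost = (D/Q)·S = (27,100/447) × 48 = $2,910.07
Annual holding cost  = (Q/2)·H = (447/2) × 13 = $2,905.50
Total = $2,910.07 + $2,905.50 = $5,815.57

$5,815.57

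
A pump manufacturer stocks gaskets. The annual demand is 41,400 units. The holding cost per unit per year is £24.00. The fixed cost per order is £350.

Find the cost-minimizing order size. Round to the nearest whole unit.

1,099 units

2DS/H = 2·41,400·350/24 = 1,207,500.00
EOQ = √1,207,500.00 ≈ 1,098.86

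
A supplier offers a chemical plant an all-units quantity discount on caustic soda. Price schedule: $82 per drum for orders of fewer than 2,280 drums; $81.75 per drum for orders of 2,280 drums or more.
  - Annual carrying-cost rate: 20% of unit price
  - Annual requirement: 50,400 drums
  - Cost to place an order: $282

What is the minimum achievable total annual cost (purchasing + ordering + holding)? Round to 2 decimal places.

H₁ = 20%×$82 = $16.4000;  H₂ = 20%×$81.75 = $16.3500
EOQ₁ = √(2×50,400×282/16.4000) = 1,316.54  (< 2,280, feasible at tier 1)
EOQ₂ = √(2×50,400×282/16.3500) = 1,318.55  (< 2,280 → use Q = 2,280 at tier-2 price)
TC(tier 1 (EOQ₁), Q≈1,316.5) = $4,154,391.20
TC(tier 2, Q≈2,280.0) = $4,145,072.68
Minimum at tier 2: $4,145,072.68

$4,145,072.68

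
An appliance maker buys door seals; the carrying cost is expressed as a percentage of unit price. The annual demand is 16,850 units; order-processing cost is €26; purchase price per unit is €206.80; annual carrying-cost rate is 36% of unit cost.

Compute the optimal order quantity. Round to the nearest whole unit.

108 units

Carrying cost H = €206.8 × 36% = €74.4480/unit/yr
2DS/H = 2·16,850·26/74.448 = 11,769.29
EOQ = √11,769.29 ≈ 108.49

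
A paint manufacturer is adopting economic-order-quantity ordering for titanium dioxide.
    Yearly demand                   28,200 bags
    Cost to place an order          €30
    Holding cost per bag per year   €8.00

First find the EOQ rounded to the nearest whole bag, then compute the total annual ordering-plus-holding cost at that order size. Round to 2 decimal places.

€3,679.13

2DS/H = 2·28,200·30/8 = 211,500.00
EOQ = √211,500.00 ≈ 459.89 → Q = 460 bags
Ordering: D/Q × S = 28,200/460 × €30 = €1,839.13
Holding:  Q/2 × H = 460/2 × €8 = €1,840.00
Total = €1,839.13 + €1,840.00 = €3,679.13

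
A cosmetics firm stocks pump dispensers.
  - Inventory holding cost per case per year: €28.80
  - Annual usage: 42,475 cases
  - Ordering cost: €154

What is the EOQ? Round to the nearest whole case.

2DS/H = 2·42,475·154/28.8 = 454,246.53
EOQ = √454,246.53 ≈ 673.98

674 cases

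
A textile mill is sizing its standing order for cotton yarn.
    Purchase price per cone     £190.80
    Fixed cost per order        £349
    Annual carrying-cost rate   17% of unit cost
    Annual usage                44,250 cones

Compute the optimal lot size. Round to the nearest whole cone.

976 cones

Holding cost per cone per year: H = 17% × £190.8 = £32.4360
EOQ = √(2DS/H) = √(2 × 44,250 × 349 / 32.436)
    = √(952,229.00) ≈ 975.82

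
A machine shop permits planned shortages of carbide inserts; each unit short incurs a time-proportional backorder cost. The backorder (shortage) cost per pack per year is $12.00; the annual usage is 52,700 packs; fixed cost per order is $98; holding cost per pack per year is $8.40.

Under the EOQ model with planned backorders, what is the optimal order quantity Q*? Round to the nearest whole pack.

1,446 packs

Basic EOQ = √(2·52,700·98/8.4) = 1,108.903
Backorder adjustment √((H+b)/b) = √((8.4+12)/12) = 1.3038
Q* = 1,108.903 × 1.3038 ≈ 1,445.83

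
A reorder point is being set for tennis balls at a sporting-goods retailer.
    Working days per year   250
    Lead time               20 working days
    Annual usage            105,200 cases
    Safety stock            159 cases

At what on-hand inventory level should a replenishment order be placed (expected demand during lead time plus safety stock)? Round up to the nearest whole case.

8,575 cases

Daily demand d = 105,200 / 250 = 420.800 cases/day
Demand during lead time = 420.800 × 20 = 8,416.00
Reorder point = 8,416.00 + 159 = 8,575.00 → round up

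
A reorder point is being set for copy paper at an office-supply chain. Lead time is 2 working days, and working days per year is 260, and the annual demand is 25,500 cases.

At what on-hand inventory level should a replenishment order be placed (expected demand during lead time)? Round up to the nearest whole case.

Daily demand d = 25,500 / 260 = 98.077 cases/day
Demand during lead time = 98.077 × 2 = 196.15
Reorder point = 196.15 → round up

197 cases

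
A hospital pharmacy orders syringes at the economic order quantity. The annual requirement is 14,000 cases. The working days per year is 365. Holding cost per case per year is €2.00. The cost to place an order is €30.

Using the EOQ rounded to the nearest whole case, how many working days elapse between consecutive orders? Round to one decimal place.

16.9 days

EOQ = √(2DS/H) = √(2 × 14,000 × 30 / 2)
    = √(420,000.00) ≈ 648.07 → Q = 648 cases
Cycle time = (working days × Q)/D = (365 × 648) / 14,000 = 16.894 days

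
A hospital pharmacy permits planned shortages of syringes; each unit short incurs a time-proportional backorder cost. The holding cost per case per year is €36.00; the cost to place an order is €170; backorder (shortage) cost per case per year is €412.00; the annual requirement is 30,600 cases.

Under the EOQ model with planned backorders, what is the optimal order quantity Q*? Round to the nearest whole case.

Basic EOQ = √(2·30,600·170/36) = 537.587
Backorder adjustment √((H+b)/b) = √((36+412)/412) = 1.0428
Q* = 537.587 × 1.0428 ≈ 560.58

561 cases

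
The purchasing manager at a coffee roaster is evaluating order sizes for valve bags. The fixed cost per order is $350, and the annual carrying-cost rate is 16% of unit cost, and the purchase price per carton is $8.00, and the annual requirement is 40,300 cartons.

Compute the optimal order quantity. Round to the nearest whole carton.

4,695 cartons

H = i·C = 0.16 × $8 = $1.2800 per carton-year
2DS/H = 2·40,300·350/1.28 = 22,039,062.50
EOQ = √22,039,062.50 ≈ 4,694.58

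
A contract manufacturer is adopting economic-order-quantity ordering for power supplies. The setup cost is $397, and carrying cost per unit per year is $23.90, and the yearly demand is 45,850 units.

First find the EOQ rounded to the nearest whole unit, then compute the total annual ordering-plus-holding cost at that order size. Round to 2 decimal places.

$29,497.07

Optimal lot size Q* = (2 × 45,850 × $397 / $23.9)^½ ≈ 1,234.19 → Q = 1,234 units
Orders/yr = 45,850/1,234 = 37.156; ordering cost = 37.156 × $397 = $14,750.77
Average inventory = 1,234/2 = 617; holding cost = 617 × $23.9 = $14,746.30
Total = $14,750.77 + $14,746.30 = $29,497.07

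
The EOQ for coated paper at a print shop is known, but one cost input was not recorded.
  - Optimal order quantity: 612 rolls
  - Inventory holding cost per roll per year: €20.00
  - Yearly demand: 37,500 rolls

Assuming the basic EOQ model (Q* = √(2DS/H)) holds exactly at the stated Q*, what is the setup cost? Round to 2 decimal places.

EOQ relation: Q² = 2DS/H, so rearrange for the unknown.
S = Q²H / (2D) = 612² × 20 / (2 × 37,500) = 99.8784

€99.88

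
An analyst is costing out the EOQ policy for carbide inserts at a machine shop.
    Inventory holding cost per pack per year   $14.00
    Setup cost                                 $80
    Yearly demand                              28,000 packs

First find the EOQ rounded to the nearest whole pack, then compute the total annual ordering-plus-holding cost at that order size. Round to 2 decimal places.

$7,919.60

Optimal lot size Q* = (2 × 28,000 × $80 / $14)^½ ≈ 565.69 → Q = 566 packs
Annual ordering cost = (D/Q)·S = (28,000/566) × 80 = $3,957.60
Annual holding cost  = (Q/2)·H = (566/2) × 14 = $3,962.00
Total = $3,957.60 + $3,962.00 = $7,919.60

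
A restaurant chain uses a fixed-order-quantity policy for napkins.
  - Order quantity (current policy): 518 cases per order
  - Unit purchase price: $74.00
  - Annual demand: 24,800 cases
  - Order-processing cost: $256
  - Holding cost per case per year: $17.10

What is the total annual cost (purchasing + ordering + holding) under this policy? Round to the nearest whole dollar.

$1,851,885

Orders/yr = 24,800/518 = 47.876; ordering cost = 47.876 × $256 = $12,256.37
Average inventory = 518/2 = 259; holding cost = 259 × $17.1 = $4,428.90
Purchase cost = D·C = 24,800 × 74 = $1,835,200.00
Total = $12,256.37 + $4,428.90 + $1,835,200.00 = $1,851,885.27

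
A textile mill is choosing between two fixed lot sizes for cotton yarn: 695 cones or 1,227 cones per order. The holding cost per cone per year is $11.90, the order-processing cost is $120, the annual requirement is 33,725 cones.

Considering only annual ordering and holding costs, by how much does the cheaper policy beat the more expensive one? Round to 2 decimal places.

For each Q, cost = (D/Q)·S + (Q/2)·H.
TC(695) = (33,725/695)×120 + (695/2)×11.9 = $9,958.27
TC(1,227) = (33,725/1,227)×120 + (1,227/2)×11.9 = $10,598.94
|ΔTC| = |$9,958.27 − $10,598.94| = $640.67

$640.67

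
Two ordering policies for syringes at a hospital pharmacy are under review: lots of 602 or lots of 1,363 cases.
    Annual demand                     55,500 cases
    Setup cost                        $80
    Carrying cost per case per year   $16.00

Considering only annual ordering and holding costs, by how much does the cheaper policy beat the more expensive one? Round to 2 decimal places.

Annual cost at Q: ordering D·S/Q plus holding Q·H/2.
TC(602) = (55,500/602)×80 + (602/2)×16 = $12,191.42
TC(1,363) = (55,500/1,363)×80 + (1,363/2)×16 = $14,161.52
|ΔTC| = |$12,191.42 − $14,161.52| = $1,970.10

$1,970.10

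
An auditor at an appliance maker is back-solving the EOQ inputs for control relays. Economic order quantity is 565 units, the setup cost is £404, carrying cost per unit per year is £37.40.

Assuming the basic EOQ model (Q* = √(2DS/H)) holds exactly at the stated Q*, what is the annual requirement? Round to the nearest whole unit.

14,776 units per year

EOQ relation: Q² = 2DS/H, so rearrange for the unknown.
D = Q²H / (2S) = 565² × 37.4 / (2 × 404) = 14,776.01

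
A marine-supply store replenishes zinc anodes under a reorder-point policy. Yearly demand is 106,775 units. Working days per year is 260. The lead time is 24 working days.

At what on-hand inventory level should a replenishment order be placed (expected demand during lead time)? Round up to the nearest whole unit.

9,857 units

Daily demand d = 106,775 / 260 = 410.673 units/day
Demand during lead time = 410.673 × 24 = 9,856.15
Reorder point = 9,856.15 → round up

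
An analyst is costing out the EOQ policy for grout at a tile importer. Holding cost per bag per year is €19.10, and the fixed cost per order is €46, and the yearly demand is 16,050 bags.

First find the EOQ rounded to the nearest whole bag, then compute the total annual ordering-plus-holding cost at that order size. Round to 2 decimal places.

EOQ = √(2DS/H) = √(2 × 16,050 × 46 / 19.1)
    = √(77,308.90) ≈ 278.04 → Q = 278 bags
Annual ordering cost = (D/Q)·S = (16,050/278) × 46 = €2,655.76
Annual holding cost  = (Q/2)·H = (278/2) × 19.1 = €2,654.90
Total = €2,655.76 + €2,654.90 = €5,310.66

€5,310.66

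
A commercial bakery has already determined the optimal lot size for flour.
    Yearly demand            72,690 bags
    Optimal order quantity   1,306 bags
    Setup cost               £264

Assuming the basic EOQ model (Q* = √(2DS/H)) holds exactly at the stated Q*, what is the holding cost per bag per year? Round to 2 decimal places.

£22.50

EOQ relation: Q² = 2DS/H, so rearrange for the unknown.
H = 2DS / Q² = 2 × 72,690 × 264 / 1,306² = 22.5021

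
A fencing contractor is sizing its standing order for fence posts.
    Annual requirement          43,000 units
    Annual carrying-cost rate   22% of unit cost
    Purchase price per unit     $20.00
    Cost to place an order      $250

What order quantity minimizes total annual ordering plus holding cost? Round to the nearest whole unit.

2,211 units

Holding cost per unit per year: H = 22% × $20 = $4.4000
EOQ = √(2DS/H) = √(2 × 43,000 × 250 / 4.4)
    = √(4,886,363.64) ≈ 2,210.51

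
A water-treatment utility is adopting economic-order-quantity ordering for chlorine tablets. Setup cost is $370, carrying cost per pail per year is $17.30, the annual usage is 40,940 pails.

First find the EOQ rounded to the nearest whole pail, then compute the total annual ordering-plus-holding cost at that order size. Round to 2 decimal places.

$22,893.53

Q* = √(2·D·S / H) = √(2·40,940·370 / 17.3) = √1,751,190.8 ≈ 1,323.33 → Q = 1,323 pails
Orders/yr = 40,940/1,323 = 30.945; ordering cost = 30.945 × $370 = $11,449.58
Average inventory = 1,323/2 = 661.5; holding cost = 661.5 × $17.3 = $11,443.95
Total = $11,449.58 + $11,443.95 = $22,893.53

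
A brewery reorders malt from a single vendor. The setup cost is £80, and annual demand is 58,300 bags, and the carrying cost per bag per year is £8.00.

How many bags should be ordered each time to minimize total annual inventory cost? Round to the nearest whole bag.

1,080 bags

EOQ = √(2DS/H) = √(2 × 58,300 × 80 / 8)
    = √(1,166,000.00) ≈ 1,079.81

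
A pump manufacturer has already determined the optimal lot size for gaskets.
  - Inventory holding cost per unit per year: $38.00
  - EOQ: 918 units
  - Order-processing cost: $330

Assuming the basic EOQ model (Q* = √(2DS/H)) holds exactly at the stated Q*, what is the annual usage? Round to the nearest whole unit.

48,520 units per year

EOQ relation: Q² = 2DS/H, so rearrange for the unknown.
D = Q²H / (2S) = 918² × 38 / (2 × 330) = 48,520.47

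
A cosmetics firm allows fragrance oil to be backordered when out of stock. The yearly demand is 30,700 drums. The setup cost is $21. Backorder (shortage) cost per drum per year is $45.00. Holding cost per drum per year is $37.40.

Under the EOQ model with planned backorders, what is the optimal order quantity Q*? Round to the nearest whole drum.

251 drums

Basic EOQ = √(2·30,700·21/37.4) = 185.677
Backorder adjustment √((H+b)/b) = √((37.4+45)/45) = 1.3532
Q* = 185.677 × 1.3532 ≈ 251.26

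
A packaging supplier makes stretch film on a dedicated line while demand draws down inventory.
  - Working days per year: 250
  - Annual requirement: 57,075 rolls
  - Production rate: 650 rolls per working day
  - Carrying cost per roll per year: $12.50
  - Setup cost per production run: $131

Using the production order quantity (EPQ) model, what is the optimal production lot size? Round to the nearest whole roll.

1,358 rolls

d = 57,075/250 = 228.3000 rolls/day;  effective holding cost H(1 − d/p) = 12.5·(1 − 228.3000/650) = 8.10962
Q* = √(2DS / H_eff) = √(2·57,075·131 / 8.10962) ≈ 1,357.92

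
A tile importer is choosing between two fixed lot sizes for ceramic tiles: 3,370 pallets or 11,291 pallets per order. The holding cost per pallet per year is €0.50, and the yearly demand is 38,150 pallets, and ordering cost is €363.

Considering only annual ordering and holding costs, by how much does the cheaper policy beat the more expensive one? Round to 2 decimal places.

€902.58

For each Q, cost = (D/Q)·S + (Q/2)·H.
TC(3,370) = (38,150/3,370)×363 + (3,370/2)×0.5 = €4,951.83
TC(11,291) = (38,150/11,291)×363 + (11,291/2)×0.5 = €4,049.25
Lots of 11,291 are cheaper by €902.58.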